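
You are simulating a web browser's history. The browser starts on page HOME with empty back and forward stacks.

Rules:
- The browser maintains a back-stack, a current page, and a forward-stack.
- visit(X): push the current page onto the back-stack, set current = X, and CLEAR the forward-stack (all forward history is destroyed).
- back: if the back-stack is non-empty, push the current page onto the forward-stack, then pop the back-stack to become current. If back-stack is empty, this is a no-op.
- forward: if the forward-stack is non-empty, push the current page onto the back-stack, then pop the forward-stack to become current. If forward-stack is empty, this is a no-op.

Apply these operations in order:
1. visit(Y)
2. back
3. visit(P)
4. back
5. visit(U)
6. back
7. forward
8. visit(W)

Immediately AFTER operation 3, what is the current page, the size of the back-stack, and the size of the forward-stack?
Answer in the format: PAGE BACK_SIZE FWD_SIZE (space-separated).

After 1 (visit(Y)): cur=Y back=1 fwd=0
After 2 (back): cur=HOME back=0 fwd=1
After 3 (visit(P)): cur=P back=1 fwd=0

P 1 0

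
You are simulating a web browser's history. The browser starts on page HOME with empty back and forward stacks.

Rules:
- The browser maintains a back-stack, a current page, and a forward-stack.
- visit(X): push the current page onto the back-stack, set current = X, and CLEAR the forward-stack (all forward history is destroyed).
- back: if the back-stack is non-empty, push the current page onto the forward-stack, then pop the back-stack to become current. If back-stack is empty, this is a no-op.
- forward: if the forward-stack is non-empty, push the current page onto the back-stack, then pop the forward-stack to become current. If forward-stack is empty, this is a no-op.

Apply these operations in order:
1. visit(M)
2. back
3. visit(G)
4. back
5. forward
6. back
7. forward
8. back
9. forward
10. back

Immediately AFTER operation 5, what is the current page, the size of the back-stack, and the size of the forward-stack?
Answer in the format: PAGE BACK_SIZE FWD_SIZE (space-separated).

After 1 (visit(M)): cur=M back=1 fwd=0
After 2 (back): cur=HOME back=0 fwd=1
After 3 (visit(G)): cur=G back=1 fwd=0
After 4 (back): cur=HOME back=0 fwd=1
After 5 (forward): cur=G back=1 fwd=0

G 1 0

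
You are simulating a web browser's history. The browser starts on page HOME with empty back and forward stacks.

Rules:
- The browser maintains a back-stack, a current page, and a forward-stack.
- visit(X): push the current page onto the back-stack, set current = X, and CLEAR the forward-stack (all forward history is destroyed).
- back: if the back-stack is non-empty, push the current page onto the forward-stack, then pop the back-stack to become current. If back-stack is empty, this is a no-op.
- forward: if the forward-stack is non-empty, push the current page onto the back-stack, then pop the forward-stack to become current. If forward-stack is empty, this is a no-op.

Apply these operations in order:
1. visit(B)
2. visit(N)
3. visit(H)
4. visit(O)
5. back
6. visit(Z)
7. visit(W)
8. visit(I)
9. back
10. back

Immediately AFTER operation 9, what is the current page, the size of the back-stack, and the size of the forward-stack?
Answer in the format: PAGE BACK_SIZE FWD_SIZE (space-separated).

After 1 (visit(B)): cur=B back=1 fwd=0
After 2 (visit(N)): cur=N back=2 fwd=0
After 3 (visit(H)): cur=H back=3 fwd=0
After 4 (visit(O)): cur=O back=4 fwd=0
After 5 (back): cur=H back=3 fwd=1
After 6 (visit(Z)): cur=Z back=4 fwd=0
After 7 (visit(W)): cur=W back=5 fwd=0
After 8 (visit(I)): cur=I back=6 fwd=0
After 9 (back): cur=W back=5 fwd=1

W 5 1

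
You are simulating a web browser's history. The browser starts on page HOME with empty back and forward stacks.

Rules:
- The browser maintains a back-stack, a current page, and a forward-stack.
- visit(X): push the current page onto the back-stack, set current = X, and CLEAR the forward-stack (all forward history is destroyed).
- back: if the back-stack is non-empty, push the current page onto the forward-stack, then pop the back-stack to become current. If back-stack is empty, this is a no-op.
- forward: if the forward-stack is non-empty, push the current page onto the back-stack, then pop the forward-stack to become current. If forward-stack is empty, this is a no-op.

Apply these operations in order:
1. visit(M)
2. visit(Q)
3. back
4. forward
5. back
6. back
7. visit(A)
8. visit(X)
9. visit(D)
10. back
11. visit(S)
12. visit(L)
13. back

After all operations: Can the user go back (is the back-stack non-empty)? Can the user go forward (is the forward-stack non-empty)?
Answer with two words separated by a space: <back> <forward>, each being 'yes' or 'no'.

Answer: yes yes

Derivation:
After 1 (visit(M)): cur=M back=1 fwd=0
After 2 (visit(Q)): cur=Q back=2 fwd=0
After 3 (back): cur=M back=1 fwd=1
After 4 (forward): cur=Q back=2 fwd=0
After 5 (back): cur=M back=1 fwd=1
After 6 (back): cur=HOME back=0 fwd=2
After 7 (visit(A)): cur=A back=1 fwd=0
After 8 (visit(X)): cur=X back=2 fwd=0
After 9 (visit(D)): cur=D back=3 fwd=0
After 10 (back): cur=X back=2 fwd=1
After 11 (visit(S)): cur=S back=3 fwd=0
After 12 (visit(L)): cur=L back=4 fwd=0
After 13 (back): cur=S back=3 fwd=1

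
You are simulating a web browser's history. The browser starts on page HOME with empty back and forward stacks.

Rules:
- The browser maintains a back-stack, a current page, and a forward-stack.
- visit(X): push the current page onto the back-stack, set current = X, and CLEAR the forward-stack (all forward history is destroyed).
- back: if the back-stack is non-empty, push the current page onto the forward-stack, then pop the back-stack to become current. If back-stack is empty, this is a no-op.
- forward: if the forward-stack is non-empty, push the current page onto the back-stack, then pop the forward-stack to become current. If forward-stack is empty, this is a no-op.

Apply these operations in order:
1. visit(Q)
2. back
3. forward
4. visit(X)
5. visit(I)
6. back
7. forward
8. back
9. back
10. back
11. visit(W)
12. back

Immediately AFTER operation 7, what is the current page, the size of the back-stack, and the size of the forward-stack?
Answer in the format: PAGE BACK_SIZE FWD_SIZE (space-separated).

After 1 (visit(Q)): cur=Q back=1 fwd=0
After 2 (back): cur=HOME back=0 fwd=1
After 3 (forward): cur=Q back=1 fwd=0
After 4 (visit(X)): cur=X back=2 fwd=0
After 5 (visit(I)): cur=I back=3 fwd=0
After 6 (back): cur=X back=2 fwd=1
After 7 (forward): cur=I back=3 fwd=0

I 3 0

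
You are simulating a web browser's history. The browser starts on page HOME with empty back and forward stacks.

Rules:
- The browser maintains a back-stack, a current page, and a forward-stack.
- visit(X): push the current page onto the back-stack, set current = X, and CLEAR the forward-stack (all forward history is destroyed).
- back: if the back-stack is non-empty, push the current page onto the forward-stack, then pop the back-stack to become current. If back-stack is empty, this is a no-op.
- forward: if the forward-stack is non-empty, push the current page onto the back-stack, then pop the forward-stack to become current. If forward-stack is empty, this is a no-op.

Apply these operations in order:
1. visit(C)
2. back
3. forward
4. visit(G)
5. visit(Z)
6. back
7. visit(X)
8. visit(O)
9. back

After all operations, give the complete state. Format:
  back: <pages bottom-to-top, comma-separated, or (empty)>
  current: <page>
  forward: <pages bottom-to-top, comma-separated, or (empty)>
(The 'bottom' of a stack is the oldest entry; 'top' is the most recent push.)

After 1 (visit(C)): cur=C back=1 fwd=0
After 2 (back): cur=HOME back=0 fwd=1
After 3 (forward): cur=C back=1 fwd=0
After 4 (visit(G)): cur=G back=2 fwd=0
After 5 (visit(Z)): cur=Z back=3 fwd=0
After 6 (back): cur=G back=2 fwd=1
After 7 (visit(X)): cur=X back=3 fwd=0
After 8 (visit(O)): cur=O back=4 fwd=0
After 9 (back): cur=X back=3 fwd=1

Answer: back: HOME,C,G
current: X
forward: O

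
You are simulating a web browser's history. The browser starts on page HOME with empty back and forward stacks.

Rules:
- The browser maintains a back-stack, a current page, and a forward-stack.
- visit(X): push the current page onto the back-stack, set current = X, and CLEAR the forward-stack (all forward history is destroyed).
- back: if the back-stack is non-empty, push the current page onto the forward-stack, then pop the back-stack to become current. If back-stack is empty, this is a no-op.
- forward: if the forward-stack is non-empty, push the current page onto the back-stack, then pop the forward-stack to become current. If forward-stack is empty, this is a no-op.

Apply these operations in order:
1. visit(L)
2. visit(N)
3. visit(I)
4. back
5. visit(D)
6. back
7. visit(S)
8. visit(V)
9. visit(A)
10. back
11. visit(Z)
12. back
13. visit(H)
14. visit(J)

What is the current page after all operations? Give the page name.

After 1 (visit(L)): cur=L back=1 fwd=0
After 2 (visit(N)): cur=N back=2 fwd=0
After 3 (visit(I)): cur=I back=3 fwd=0
After 4 (back): cur=N back=2 fwd=1
After 5 (visit(D)): cur=D back=3 fwd=0
After 6 (back): cur=N back=2 fwd=1
After 7 (visit(S)): cur=S back=3 fwd=0
After 8 (visit(V)): cur=V back=4 fwd=0
After 9 (visit(A)): cur=A back=5 fwd=0
After 10 (back): cur=V back=4 fwd=1
After 11 (visit(Z)): cur=Z back=5 fwd=0
After 12 (back): cur=V back=4 fwd=1
After 13 (visit(H)): cur=H back=5 fwd=0
After 14 (visit(J)): cur=J back=6 fwd=0

Answer: J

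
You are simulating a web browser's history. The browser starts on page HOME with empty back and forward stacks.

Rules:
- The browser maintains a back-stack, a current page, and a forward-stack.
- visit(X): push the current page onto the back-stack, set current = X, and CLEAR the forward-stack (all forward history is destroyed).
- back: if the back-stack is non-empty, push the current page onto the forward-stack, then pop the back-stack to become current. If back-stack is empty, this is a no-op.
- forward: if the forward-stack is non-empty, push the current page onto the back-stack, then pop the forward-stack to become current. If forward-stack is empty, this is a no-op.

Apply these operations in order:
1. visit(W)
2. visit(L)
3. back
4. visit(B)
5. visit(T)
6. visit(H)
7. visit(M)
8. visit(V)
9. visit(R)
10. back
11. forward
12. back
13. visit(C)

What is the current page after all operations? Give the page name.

After 1 (visit(W)): cur=W back=1 fwd=0
After 2 (visit(L)): cur=L back=2 fwd=0
After 3 (back): cur=W back=1 fwd=1
After 4 (visit(B)): cur=B back=2 fwd=0
After 5 (visit(T)): cur=T back=3 fwd=0
After 6 (visit(H)): cur=H back=4 fwd=0
After 7 (visit(M)): cur=M back=5 fwd=0
After 8 (visit(V)): cur=V back=6 fwd=0
After 9 (visit(R)): cur=R back=7 fwd=0
After 10 (back): cur=V back=6 fwd=1
After 11 (forward): cur=R back=7 fwd=0
After 12 (back): cur=V back=6 fwd=1
After 13 (visit(C)): cur=C back=7 fwd=0

Answer: C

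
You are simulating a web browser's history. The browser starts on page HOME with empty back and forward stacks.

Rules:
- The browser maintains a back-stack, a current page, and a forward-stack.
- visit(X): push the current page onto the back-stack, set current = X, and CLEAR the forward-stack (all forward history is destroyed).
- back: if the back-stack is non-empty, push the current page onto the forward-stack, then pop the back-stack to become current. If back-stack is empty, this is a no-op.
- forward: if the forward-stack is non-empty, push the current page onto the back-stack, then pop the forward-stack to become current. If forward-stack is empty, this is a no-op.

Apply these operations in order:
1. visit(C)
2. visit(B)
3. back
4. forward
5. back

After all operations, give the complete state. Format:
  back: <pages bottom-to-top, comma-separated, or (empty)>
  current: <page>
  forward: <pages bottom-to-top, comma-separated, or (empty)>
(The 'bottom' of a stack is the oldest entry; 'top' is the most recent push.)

Answer: back: HOME
current: C
forward: B

Derivation:
After 1 (visit(C)): cur=C back=1 fwd=0
After 2 (visit(B)): cur=B back=2 fwd=0
After 3 (back): cur=C back=1 fwd=1
After 4 (forward): cur=B back=2 fwd=0
After 5 (back): cur=C back=1 fwd=1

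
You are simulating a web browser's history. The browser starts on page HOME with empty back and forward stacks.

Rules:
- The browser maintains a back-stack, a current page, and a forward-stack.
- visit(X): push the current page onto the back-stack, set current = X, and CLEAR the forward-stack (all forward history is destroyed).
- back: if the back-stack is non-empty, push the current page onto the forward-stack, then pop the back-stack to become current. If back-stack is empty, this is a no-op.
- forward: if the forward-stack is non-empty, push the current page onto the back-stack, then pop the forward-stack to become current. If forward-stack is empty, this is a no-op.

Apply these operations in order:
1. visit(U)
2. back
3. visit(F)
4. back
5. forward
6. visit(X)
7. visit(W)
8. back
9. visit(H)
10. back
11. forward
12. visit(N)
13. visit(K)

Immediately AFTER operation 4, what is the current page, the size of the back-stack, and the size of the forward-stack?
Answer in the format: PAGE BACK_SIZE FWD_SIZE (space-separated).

After 1 (visit(U)): cur=U back=1 fwd=0
After 2 (back): cur=HOME back=0 fwd=1
After 3 (visit(F)): cur=F back=1 fwd=0
After 4 (back): cur=HOME back=0 fwd=1

HOME 0 1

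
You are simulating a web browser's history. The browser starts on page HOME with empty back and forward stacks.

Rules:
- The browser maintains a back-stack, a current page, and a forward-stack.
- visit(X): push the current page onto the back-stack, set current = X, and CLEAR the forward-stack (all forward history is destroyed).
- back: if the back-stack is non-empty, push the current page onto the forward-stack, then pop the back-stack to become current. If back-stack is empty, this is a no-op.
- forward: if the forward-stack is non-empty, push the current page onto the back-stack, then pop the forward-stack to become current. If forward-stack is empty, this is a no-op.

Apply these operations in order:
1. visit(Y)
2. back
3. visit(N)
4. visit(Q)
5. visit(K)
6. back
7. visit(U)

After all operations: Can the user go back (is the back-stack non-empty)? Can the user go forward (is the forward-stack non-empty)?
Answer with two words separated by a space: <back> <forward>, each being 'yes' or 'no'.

After 1 (visit(Y)): cur=Y back=1 fwd=0
After 2 (back): cur=HOME back=0 fwd=1
After 3 (visit(N)): cur=N back=1 fwd=0
After 4 (visit(Q)): cur=Q back=2 fwd=0
After 5 (visit(K)): cur=K back=3 fwd=0
After 6 (back): cur=Q back=2 fwd=1
After 7 (visit(U)): cur=U back=3 fwd=0

Answer: yes no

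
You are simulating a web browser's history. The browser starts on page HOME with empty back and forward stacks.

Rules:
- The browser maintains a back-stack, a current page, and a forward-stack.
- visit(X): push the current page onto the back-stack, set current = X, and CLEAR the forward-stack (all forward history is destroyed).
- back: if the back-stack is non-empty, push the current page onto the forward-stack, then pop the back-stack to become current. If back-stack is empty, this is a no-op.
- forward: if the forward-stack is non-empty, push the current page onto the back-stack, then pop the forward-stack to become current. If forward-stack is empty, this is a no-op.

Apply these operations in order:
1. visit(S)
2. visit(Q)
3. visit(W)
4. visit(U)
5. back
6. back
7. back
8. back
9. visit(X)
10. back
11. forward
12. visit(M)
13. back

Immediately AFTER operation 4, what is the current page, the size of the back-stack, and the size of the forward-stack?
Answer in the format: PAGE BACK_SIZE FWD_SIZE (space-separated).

After 1 (visit(S)): cur=S back=1 fwd=0
After 2 (visit(Q)): cur=Q back=2 fwd=0
After 3 (visit(W)): cur=W back=3 fwd=0
After 4 (visit(U)): cur=U back=4 fwd=0

U 4 0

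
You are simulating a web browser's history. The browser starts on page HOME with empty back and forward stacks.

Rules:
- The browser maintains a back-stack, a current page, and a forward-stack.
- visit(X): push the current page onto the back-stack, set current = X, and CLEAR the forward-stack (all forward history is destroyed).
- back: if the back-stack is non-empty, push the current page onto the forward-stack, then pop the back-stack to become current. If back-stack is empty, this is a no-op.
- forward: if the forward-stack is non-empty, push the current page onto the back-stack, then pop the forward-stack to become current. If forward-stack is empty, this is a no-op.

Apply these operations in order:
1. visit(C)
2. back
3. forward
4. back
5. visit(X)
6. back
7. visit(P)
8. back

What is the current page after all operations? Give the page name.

Answer: HOME

Derivation:
After 1 (visit(C)): cur=C back=1 fwd=0
After 2 (back): cur=HOME back=0 fwd=1
After 3 (forward): cur=C back=1 fwd=0
After 4 (back): cur=HOME back=0 fwd=1
After 5 (visit(X)): cur=X back=1 fwd=0
After 6 (back): cur=HOME back=0 fwd=1
After 7 (visit(P)): cur=P back=1 fwd=0
After 8 (back): cur=HOME back=0 fwd=1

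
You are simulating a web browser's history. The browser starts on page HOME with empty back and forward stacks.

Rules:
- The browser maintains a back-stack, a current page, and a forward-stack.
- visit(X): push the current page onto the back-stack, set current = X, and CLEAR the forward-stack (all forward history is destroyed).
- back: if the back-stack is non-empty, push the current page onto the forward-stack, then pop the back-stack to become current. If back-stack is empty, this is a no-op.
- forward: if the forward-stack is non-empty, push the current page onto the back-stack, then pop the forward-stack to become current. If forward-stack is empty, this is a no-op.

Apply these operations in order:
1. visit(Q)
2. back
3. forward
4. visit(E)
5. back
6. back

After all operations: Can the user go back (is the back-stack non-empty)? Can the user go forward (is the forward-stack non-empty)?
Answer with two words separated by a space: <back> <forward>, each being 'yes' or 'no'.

Answer: no yes

Derivation:
After 1 (visit(Q)): cur=Q back=1 fwd=0
After 2 (back): cur=HOME back=0 fwd=1
After 3 (forward): cur=Q back=1 fwd=0
After 4 (visit(E)): cur=E back=2 fwd=0
After 5 (back): cur=Q back=1 fwd=1
After 6 (back): cur=HOME back=0 fwd=2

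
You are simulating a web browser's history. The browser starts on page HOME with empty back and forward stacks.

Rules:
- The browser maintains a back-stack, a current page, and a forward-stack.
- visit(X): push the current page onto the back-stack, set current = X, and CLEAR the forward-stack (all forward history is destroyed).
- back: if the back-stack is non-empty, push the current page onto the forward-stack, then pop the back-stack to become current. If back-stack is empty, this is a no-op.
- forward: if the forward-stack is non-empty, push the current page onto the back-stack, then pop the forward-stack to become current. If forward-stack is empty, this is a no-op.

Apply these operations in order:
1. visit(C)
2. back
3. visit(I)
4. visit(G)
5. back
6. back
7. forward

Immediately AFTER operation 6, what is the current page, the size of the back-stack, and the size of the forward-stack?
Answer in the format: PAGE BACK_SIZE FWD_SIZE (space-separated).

After 1 (visit(C)): cur=C back=1 fwd=0
After 2 (back): cur=HOME back=0 fwd=1
After 3 (visit(I)): cur=I back=1 fwd=0
After 4 (visit(G)): cur=G back=2 fwd=0
After 5 (back): cur=I back=1 fwd=1
After 6 (back): cur=HOME back=0 fwd=2

HOME 0 2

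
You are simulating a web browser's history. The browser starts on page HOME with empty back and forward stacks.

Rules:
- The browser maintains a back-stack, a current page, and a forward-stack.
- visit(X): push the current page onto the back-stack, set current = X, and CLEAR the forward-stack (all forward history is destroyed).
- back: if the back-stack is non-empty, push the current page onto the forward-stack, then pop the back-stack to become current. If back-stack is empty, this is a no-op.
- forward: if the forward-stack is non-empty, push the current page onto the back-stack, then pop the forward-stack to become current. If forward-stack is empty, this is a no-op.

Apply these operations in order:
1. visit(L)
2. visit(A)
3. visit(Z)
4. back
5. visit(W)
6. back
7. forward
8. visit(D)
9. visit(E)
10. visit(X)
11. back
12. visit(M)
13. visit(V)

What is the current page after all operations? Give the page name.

Answer: V

Derivation:
After 1 (visit(L)): cur=L back=1 fwd=0
After 2 (visit(A)): cur=A back=2 fwd=0
After 3 (visit(Z)): cur=Z back=3 fwd=0
After 4 (back): cur=A back=2 fwd=1
After 5 (visit(W)): cur=W back=3 fwd=0
After 6 (back): cur=A back=2 fwd=1
After 7 (forward): cur=W back=3 fwd=0
After 8 (visit(D)): cur=D back=4 fwd=0
After 9 (visit(E)): cur=E back=5 fwd=0
After 10 (visit(X)): cur=X back=6 fwd=0
After 11 (back): cur=E back=5 fwd=1
After 12 (visit(M)): cur=M back=6 fwd=0
After 13 (visit(V)): cur=V back=7 fwd=0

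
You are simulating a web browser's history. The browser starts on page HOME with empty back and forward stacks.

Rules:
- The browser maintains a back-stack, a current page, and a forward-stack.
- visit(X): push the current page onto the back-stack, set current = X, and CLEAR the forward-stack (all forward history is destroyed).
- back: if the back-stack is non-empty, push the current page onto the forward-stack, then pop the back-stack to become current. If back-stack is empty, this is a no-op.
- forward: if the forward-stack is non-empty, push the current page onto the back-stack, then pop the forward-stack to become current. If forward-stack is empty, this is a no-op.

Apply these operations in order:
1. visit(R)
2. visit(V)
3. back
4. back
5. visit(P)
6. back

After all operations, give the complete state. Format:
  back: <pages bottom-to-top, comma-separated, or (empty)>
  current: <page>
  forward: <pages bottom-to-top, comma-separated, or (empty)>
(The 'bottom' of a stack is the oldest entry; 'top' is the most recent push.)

Answer: back: (empty)
current: HOME
forward: P

Derivation:
After 1 (visit(R)): cur=R back=1 fwd=0
After 2 (visit(V)): cur=V back=2 fwd=0
After 3 (back): cur=R back=1 fwd=1
After 4 (back): cur=HOME back=0 fwd=2
After 5 (visit(P)): cur=P back=1 fwd=0
After 6 (back): cur=HOME back=0 fwd=1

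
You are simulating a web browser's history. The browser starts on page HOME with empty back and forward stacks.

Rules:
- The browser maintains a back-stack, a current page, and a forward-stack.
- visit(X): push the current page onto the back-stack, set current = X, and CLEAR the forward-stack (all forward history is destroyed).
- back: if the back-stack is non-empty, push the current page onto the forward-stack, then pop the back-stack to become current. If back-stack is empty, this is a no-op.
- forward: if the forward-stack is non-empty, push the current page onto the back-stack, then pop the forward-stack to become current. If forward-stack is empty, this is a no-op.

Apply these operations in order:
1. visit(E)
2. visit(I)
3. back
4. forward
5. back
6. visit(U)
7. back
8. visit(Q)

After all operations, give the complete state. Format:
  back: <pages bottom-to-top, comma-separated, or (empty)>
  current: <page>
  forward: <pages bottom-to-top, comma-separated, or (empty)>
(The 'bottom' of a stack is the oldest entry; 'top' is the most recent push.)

Answer: back: HOME,E
current: Q
forward: (empty)

Derivation:
After 1 (visit(E)): cur=E back=1 fwd=0
After 2 (visit(I)): cur=I back=2 fwd=0
After 3 (back): cur=E back=1 fwd=1
After 4 (forward): cur=I back=2 fwd=0
After 5 (back): cur=E back=1 fwd=1
After 6 (visit(U)): cur=U back=2 fwd=0
After 7 (back): cur=E back=1 fwd=1
After 8 (visit(Q)): cur=Q back=2 fwd=0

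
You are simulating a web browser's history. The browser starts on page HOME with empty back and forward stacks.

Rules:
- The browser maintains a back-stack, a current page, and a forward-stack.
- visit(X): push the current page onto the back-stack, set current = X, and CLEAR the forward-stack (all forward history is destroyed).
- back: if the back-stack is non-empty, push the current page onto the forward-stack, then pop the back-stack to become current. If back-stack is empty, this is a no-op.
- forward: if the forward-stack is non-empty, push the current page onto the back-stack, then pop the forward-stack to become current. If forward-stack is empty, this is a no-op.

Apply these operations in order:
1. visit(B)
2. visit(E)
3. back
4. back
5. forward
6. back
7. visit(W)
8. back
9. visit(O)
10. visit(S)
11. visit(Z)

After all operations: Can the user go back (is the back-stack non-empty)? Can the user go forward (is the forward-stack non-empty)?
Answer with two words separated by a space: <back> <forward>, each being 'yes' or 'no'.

Answer: yes no

Derivation:
After 1 (visit(B)): cur=B back=1 fwd=0
After 2 (visit(E)): cur=E back=2 fwd=0
After 3 (back): cur=B back=1 fwd=1
After 4 (back): cur=HOME back=0 fwd=2
After 5 (forward): cur=B back=1 fwd=1
After 6 (back): cur=HOME back=0 fwd=2
After 7 (visit(W)): cur=W back=1 fwd=0
After 8 (back): cur=HOME back=0 fwd=1
After 9 (visit(O)): cur=O back=1 fwd=0
After 10 (visit(S)): cur=S back=2 fwd=0
After 11 (visit(Z)): cur=Z back=3 fwd=0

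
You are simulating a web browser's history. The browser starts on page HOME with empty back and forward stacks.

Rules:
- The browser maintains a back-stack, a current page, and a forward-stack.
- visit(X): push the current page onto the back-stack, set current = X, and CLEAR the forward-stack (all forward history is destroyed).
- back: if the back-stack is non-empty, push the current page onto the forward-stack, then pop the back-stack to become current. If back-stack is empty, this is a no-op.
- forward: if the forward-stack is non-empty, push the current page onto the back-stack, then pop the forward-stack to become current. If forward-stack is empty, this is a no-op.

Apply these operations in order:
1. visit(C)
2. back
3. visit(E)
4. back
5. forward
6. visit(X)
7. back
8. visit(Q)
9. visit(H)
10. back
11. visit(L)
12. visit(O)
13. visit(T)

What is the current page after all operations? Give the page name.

After 1 (visit(C)): cur=C back=1 fwd=0
After 2 (back): cur=HOME back=0 fwd=1
After 3 (visit(E)): cur=E back=1 fwd=0
After 4 (back): cur=HOME back=0 fwd=1
After 5 (forward): cur=E back=1 fwd=0
After 6 (visit(X)): cur=X back=2 fwd=0
After 7 (back): cur=E back=1 fwd=1
After 8 (visit(Q)): cur=Q back=2 fwd=0
After 9 (visit(H)): cur=H back=3 fwd=0
After 10 (back): cur=Q back=2 fwd=1
After 11 (visit(L)): cur=L back=3 fwd=0
After 12 (visit(O)): cur=O back=4 fwd=0
After 13 (visit(T)): cur=T back=5 fwd=0

Answer: T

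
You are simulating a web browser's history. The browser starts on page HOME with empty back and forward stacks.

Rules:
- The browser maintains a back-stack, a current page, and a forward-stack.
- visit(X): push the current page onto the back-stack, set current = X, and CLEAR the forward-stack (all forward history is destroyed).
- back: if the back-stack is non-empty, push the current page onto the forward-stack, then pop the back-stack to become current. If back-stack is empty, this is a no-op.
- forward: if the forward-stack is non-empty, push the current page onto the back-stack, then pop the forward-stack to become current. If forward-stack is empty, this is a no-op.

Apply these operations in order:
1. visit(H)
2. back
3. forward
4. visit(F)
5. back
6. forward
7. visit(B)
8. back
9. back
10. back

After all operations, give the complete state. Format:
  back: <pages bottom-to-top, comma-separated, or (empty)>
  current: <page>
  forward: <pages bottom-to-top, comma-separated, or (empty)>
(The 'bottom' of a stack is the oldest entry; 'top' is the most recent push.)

Answer: back: (empty)
current: HOME
forward: B,F,H

Derivation:
After 1 (visit(H)): cur=H back=1 fwd=0
After 2 (back): cur=HOME back=0 fwd=1
After 3 (forward): cur=H back=1 fwd=0
After 4 (visit(F)): cur=F back=2 fwd=0
After 5 (back): cur=H back=1 fwd=1
After 6 (forward): cur=F back=2 fwd=0
After 7 (visit(B)): cur=B back=3 fwd=0
After 8 (back): cur=F back=2 fwd=1
After 9 (back): cur=H back=1 fwd=2
After 10 (back): cur=HOME back=0 fwd=3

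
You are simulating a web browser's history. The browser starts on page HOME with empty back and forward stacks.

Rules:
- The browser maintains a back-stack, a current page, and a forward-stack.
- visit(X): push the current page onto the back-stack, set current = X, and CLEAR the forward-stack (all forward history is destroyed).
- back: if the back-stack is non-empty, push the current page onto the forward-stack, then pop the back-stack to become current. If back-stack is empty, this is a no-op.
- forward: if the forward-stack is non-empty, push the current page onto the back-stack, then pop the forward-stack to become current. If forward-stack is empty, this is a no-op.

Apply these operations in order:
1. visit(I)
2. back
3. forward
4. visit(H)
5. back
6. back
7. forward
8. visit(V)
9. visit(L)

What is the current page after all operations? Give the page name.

After 1 (visit(I)): cur=I back=1 fwd=0
After 2 (back): cur=HOME back=0 fwd=1
After 3 (forward): cur=I back=1 fwd=0
After 4 (visit(H)): cur=H back=2 fwd=0
After 5 (back): cur=I back=1 fwd=1
After 6 (back): cur=HOME back=0 fwd=2
After 7 (forward): cur=I back=1 fwd=1
After 8 (visit(V)): cur=V back=2 fwd=0
After 9 (visit(L)): cur=L back=3 fwd=0

Answer: L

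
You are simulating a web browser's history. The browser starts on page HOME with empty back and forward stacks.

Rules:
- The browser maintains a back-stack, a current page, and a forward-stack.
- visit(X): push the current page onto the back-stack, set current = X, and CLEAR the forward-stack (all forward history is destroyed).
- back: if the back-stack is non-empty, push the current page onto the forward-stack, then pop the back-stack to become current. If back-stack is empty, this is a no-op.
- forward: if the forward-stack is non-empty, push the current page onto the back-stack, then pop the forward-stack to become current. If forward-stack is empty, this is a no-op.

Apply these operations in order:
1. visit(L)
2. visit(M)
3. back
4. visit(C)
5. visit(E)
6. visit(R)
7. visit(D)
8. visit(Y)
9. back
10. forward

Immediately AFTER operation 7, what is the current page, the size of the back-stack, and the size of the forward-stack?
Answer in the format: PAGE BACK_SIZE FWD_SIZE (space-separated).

After 1 (visit(L)): cur=L back=1 fwd=0
After 2 (visit(M)): cur=M back=2 fwd=0
After 3 (back): cur=L back=1 fwd=1
After 4 (visit(C)): cur=C back=2 fwd=0
After 5 (visit(E)): cur=E back=3 fwd=0
After 6 (visit(R)): cur=R back=4 fwd=0
After 7 (visit(D)): cur=D back=5 fwd=0

D 5 0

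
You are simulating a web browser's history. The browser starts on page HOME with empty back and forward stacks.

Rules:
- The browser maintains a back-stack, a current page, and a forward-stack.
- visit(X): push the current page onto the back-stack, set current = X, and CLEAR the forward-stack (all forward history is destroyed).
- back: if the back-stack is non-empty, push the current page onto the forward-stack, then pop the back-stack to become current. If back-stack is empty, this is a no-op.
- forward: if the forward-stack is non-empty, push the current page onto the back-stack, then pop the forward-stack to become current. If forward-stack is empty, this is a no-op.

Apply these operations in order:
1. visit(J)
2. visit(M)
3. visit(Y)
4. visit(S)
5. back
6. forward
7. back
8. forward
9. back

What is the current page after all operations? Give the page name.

After 1 (visit(J)): cur=J back=1 fwd=0
After 2 (visit(M)): cur=M back=2 fwd=0
After 3 (visit(Y)): cur=Y back=3 fwd=0
After 4 (visit(S)): cur=S back=4 fwd=0
After 5 (back): cur=Y back=3 fwd=1
After 6 (forward): cur=S back=4 fwd=0
After 7 (back): cur=Y back=3 fwd=1
After 8 (forward): cur=S back=4 fwd=0
After 9 (back): cur=Y back=3 fwd=1

Answer: Y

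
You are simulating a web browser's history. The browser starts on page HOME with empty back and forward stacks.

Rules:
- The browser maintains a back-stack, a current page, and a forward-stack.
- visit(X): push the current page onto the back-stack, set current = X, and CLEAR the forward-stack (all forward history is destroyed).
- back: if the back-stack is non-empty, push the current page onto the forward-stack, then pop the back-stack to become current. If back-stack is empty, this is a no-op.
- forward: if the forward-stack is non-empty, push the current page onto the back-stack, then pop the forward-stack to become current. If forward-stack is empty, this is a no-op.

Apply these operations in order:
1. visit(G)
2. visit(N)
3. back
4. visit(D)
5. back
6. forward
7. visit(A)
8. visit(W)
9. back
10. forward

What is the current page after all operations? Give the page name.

Answer: W

Derivation:
After 1 (visit(G)): cur=G back=1 fwd=0
After 2 (visit(N)): cur=N back=2 fwd=0
After 3 (back): cur=G back=1 fwd=1
After 4 (visit(D)): cur=D back=2 fwd=0
After 5 (back): cur=G back=1 fwd=1
After 6 (forward): cur=D back=2 fwd=0
After 7 (visit(A)): cur=A back=3 fwd=0
After 8 (visit(W)): cur=W back=4 fwd=0
After 9 (back): cur=A back=3 fwd=1
After 10 (forward): cur=W back=4 fwd=0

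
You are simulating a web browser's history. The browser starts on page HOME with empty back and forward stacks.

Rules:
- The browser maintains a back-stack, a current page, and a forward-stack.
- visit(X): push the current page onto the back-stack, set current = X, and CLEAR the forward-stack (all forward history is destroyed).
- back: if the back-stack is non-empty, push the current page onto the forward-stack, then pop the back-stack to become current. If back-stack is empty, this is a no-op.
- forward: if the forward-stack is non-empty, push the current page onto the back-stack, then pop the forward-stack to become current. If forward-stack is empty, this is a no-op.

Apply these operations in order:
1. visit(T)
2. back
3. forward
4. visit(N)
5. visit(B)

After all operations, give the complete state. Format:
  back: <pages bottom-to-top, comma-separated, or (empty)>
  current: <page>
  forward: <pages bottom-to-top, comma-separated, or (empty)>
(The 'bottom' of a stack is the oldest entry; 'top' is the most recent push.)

Answer: back: HOME,T,N
current: B
forward: (empty)

Derivation:
After 1 (visit(T)): cur=T back=1 fwd=0
After 2 (back): cur=HOME back=0 fwd=1
After 3 (forward): cur=T back=1 fwd=0
After 4 (visit(N)): cur=N back=2 fwd=0
After 5 (visit(B)): cur=B back=3 fwd=0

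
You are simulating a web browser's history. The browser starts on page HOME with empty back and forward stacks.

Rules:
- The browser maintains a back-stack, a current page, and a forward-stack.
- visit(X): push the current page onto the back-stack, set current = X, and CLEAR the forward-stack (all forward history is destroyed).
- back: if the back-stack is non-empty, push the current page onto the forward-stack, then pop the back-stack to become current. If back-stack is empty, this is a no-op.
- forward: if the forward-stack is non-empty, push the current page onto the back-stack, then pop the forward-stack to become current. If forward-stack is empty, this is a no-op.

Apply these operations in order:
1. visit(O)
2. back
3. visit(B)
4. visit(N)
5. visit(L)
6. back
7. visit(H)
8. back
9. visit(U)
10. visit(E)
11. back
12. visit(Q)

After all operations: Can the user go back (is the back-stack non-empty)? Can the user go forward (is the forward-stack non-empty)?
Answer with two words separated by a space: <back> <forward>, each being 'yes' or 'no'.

After 1 (visit(O)): cur=O back=1 fwd=0
After 2 (back): cur=HOME back=0 fwd=1
After 3 (visit(B)): cur=B back=1 fwd=0
After 4 (visit(N)): cur=N back=2 fwd=0
After 5 (visit(L)): cur=L back=3 fwd=0
After 6 (back): cur=N back=2 fwd=1
After 7 (visit(H)): cur=H back=3 fwd=0
After 8 (back): cur=N back=2 fwd=1
After 9 (visit(U)): cur=U back=3 fwd=0
After 10 (visit(E)): cur=E back=4 fwd=0
After 11 (back): cur=U back=3 fwd=1
After 12 (visit(Q)): cur=Q back=4 fwd=0

Answer: yes no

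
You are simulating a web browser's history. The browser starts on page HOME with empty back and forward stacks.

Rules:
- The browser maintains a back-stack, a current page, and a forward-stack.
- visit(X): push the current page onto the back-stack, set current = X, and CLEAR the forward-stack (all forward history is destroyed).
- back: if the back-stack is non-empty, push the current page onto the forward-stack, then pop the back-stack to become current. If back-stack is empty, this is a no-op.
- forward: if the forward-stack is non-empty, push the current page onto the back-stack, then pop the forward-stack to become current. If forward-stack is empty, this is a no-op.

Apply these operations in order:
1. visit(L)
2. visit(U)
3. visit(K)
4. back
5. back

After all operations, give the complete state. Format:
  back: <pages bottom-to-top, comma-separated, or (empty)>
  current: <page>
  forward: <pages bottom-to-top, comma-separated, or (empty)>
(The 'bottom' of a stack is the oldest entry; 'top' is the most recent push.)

Answer: back: HOME
current: L
forward: K,U

Derivation:
After 1 (visit(L)): cur=L back=1 fwd=0
After 2 (visit(U)): cur=U back=2 fwd=0
After 3 (visit(K)): cur=K back=3 fwd=0
After 4 (back): cur=U back=2 fwd=1
After 5 (back): cur=L back=1 fwd=2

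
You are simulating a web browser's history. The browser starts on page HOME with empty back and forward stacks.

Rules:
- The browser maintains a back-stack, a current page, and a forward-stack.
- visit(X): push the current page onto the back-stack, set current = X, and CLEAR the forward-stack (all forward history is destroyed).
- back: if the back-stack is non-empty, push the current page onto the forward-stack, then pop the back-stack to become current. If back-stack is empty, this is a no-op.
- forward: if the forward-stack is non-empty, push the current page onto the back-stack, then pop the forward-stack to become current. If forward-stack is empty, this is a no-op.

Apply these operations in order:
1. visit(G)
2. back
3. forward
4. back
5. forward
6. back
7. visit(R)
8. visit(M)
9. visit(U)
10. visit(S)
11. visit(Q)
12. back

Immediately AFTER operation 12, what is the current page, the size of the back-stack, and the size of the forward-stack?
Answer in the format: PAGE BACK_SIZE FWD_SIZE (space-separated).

After 1 (visit(G)): cur=G back=1 fwd=0
After 2 (back): cur=HOME back=0 fwd=1
After 3 (forward): cur=G back=1 fwd=0
After 4 (back): cur=HOME back=0 fwd=1
After 5 (forward): cur=G back=1 fwd=0
After 6 (back): cur=HOME back=0 fwd=1
After 7 (visit(R)): cur=R back=1 fwd=0
After 8 (visit(M)): cur=M back=2 fwd=0
After 9 (visit(U)): cur=U back=3 fwd=0
After 10 (visit(S)): cur=S back=4 fwd=0
After 11 (visit(Q)): cur=Q back=5 fwd=0
After 12 (back): cur=S back=4 fwd=1

S 4 1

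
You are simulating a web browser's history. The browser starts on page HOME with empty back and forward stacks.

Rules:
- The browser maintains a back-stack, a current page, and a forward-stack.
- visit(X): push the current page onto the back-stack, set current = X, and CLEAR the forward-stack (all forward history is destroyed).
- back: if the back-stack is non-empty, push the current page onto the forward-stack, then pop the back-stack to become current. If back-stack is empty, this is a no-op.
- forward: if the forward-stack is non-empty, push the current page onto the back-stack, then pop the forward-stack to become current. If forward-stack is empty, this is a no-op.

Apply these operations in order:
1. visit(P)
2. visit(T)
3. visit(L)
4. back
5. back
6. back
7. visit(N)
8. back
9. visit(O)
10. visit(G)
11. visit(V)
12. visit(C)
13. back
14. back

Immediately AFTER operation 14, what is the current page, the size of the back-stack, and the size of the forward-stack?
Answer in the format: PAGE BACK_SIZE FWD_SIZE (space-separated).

After 1 (visit(P)): cur=P back=1 fwd=0
After 2 (visit(T)): cur=T back=2 fwd=0
After 3 (visit(L)): cur=L back=3 fwd=0
After 4 (back): cur=T back=2 fwd=1
After 5 (back): cur=P back=1 fwd=2
After 6 (back): cur=HOME back=0 fwd=3
After 7 (visit(N)): cur=N back=1 fwd=0
After 8 (back): cur=HOME back=0 fwd=1
After 9 (visit(O)): cur=O back=1 fwd=0
After 10 (visit(G)): cur=G back=2 fwd=0
After 11 (visit(V)): cur=V back=3 fwd=0
After 12 (visit(C)): cur=C back=4 fwd=0
After 13 (back): cur=V back=3 fwd=1
After 14 (back): cur=G back=2 fwd=2

G 2 2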